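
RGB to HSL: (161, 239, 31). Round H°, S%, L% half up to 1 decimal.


Normalize: R'=161/255≈0.6314, G'=239/255≈0.9373, B'=31/255≈0.1216
Max=239/255, Min=31/255, Δ=Max-Min=208/255
L = (Max+Min)/2 = (239+31)/510 = 270/510 = 0.52941… → L = 52.9%
L > 0.5 → S = Δ/(2-Max-Min) = 208/(510-239-31) = 208/240 = 0.86666… → S = 86.7%
(the 1/255 factors cancel in S and H, so raw channel differences can be used)
Max is G' → H = 60 × ((B-R)/Δ + 2) = 60 × ((31-161)/208 + 2)
  -130/208 + 2 = -0.625 + 2 = 1.375
  H = 60 × 1.375 = 82.5° → H = 82.5°
= HSL(82.5°, 86.7%, 52.9%)


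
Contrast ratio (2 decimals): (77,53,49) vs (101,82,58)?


Linearize each sRGB channel c=v/255: c/12.92 if c ≤ 0.04045 else ((c+0.055)/1.055)^2.4
L = 0.2126×R_lin + 0.7152×G_lin + 0.0722×B_lin
Color 1 (77,53,49):
  R=77: 77/255≈0.3020 > 0.04045 → ((0.3020+0.055)/1.055)^2.4 ≈ 0.07421
  G=53: 53/255≈0.2078 > 0.04045 → ((0.2078+0.055)/1.055)^2.4 ≈ 0.03560
  B=49: 49/255≈0.1922 > 0.04045 → ((0.1922+0.055)/1.055)^2.4 ≈ 0.03071
  L1 = 0.2126×0.07421 + 0.7152×0.03560 + 0.0722×0.03071 ≈ 0.04346
Color 2 (101,82,58):
  R=101: 101/255≈0.3961 > 0.04045 → ((0.3961+0.055)/1.055)^2.4 ≈ 0.13014
  G=82: 82/255≈0.3216 > 0.04045 → ((0.3216+0.055)/1.055)^2.4 ≈ 0.08438
  B=58: 58/255≈0.2275 > 0.04045 → ((0.2275+0.055)/1.055)^2.4 ≈ 0.04231
  L2 = 0.2126×0.13014 + 0.7152×0.08438 + 0.0722×0.04231 ≈ 0.09107
Lighter = 0.09107, Darker = 0.04346
Ratio = (L_lighter + 0.05) / (L_darker + 0.05)
Ratio = (0.09107 + 0.05) / (0.04346 + 0.05) = 0.14107 / 0.09346 ≈ 1.5094
Ratio ≈ 1.51:1


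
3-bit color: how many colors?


Colors = 2^bits = 2^3
= 8 colors


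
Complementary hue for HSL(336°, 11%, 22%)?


Complement = opposite side of color wheel = hue + 180°
H' = (336 + 180) mod 360 = 156°
S and L unchanged.
= HSL(156°, 11%, 22%)


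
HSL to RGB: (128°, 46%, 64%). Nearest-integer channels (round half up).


H=128°, S=0.46, L=0.64
C = (1-|2L-1|)×S = (1-|0.28|)×0.46 = 0.3312
H' = H/60 = 128/60 ≈ 2.1333; X = C×(1-|H' mod 2 - 1|) = 0.04416
m = L - C/2 = 0.64 - 0.1656 = 0.4744
Sector ⌊H'⌋ = 2 → (R',G',B') = (0.0, 0.3312, 0.04416)
RGB = ((R'+m)×255, (G'+m)×255, (B'+m)×255) = (120.972, 205.428, 132.2328)
Round half up → RGB(121, 205, 132)


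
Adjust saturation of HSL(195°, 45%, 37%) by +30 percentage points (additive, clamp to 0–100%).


Original S = 45%
Adjustment = +30 percentage points
New S = 45 + (30) = 75
Clamp to [0, 100] → 75
= HSL(195°, 75%, 37%)


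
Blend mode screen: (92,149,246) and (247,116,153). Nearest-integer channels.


Screen: C = 255 - (255-A)×(255-B)/255, rounded to nearest integer
R: 255 - (255-92)×(255-247)/255 = 255 - 1304/255 ≈ 255 - 5.114 = 249.886 → 250
G: 255 - (255-149)×(255-116)/255 = 255 - 14734/255 ≈ 255 - 57.780 = 197.220 → 197
B: 255 - (255-246)×(255-153)/255 = 255 - 918/255 ≈ 255 - 3.600 = 251.400 → 251
= RGB(250, 197, 251)


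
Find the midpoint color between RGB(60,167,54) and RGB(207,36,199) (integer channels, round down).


Midpoint: each channel = ⌊(C₁+C₂)/2⌋
R: ⌊(60+207)/2⌋ = 133
G: ⌊(167+36)/2⌋ = 101
B: ⌊(54+199)/2⌋ = 126
= RGB(133, 101, 126)


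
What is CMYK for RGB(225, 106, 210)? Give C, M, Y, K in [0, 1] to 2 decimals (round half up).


R'=225/255≈0.8824, G'=106/255≈0.4157, B'=210/255≈0.8235
K = 1 - max(R',G',B') = 1 - 225/255 = 30/255 = 0.11764… → 0.12
(1-R'-K)/(1-K) simplifies to (max-R)/max with max = 225:
C = (225-225)/225 = 0/225 = 0 → 0.00
M = (225-106)/225 = 119/225 = 0.52888… → 0.53
Y = (225-210)/225 = 15/225 = 0.06666… → 0.07
= CMYK(0.00, 0.53, 0.07, 0.12)


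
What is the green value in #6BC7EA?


Color: #6BC7EA
R = 6B = 107
G = C7 = 199
B = EA = 234
Green = 199


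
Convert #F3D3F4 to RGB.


F3 → 243 (R)
D3 → 211 (G)
F4 → 244 (B)
= RGB(243, 211, 244)


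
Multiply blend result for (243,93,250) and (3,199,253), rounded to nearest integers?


Multiply: C = A×B/255, rounded to nearest integer
R: 243×3/255 = 729/255 ≈ 2.859 → 3
G: 93×199/255 = 18507/255 ≈ 72.576 → 73
B: 250×253/255 = 63250/255 ≈ 248.039 → 248
= RGB(3, 73, 248)


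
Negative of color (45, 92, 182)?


Invert: (255-R, 255-G, 255-B)
R: 255-45 = 210
G: 255-92 = 163
B: 255-182 = 73
= RGB(210, 163, 73)


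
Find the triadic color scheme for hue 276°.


Triadic: equally spaced at 120° intervals
H1 = 276°
H2 = (276 + 120) mod 360 = 36°
H3 = (276 + 240) mod 360 = 156°
Triadic = 276°, 36°, 156°


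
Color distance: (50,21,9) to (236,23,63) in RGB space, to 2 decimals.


d = √[(R₁-R₂)² + (G₁-G₂)² + (B₁-B₂)²]
d = √[(50-236)² + (21-23)² + (9-63)²]
d = √[34596 + 4 + 2916]
d = √37516
d ≈ 193.69


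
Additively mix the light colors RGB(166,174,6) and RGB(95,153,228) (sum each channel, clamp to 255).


Additive: each channel = min(255, C₁+C₂)
R: 166+95 = 261 → 255
G: 174+153 = 327 → 255
B: 6+228 = 234 → 234
= RGB(255, 255, 234)


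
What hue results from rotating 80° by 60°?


New hue = (H + rotation) mod 360
New hue = (80 + 60) mod 360
= 140 mod 360
= 140°


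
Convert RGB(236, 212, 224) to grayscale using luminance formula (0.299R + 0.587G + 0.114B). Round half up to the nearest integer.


Gray = 0.299×R + 0.587×G + 0.114×B
Gray = 0.299×236 + 0.587×212 + 0.114×224
Gray = 70.564 + 124.444 + 25.536
Gray = 220.544 → round half up → 221
Gray = 221


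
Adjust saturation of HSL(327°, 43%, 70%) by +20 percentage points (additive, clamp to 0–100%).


Original S = 43%
Adjustment = +20 percentage points
New S = 43 + (20) = 63
Clamp to [0, 100] → 63
= HSL(327°, 63%, 70%)


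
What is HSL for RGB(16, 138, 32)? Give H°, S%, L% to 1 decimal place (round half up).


Normalize: R'=16/255≈0.0627, G'=138/255≈0.5412, B'=32/255≈0.1255
Max=138/255, Min=16/255, Δ=Max-Min=122/255
L = (Max+Min)/2 = (138+16)/510 = 154/510 = 0.30196… → L = 30.2%
L ≤ 0.5 → S = Δ/(Max+Min) = 122/(138+16) = 122/154 = 0.79220… → S = 79.2%
(the 1/255 factors cancel in S and H, so raw channel differences can be used)
Max is G' → H = 60 × ((B-R)/Δ + 2) = 60 × ((32-16)/122 + 2)
  16/122 + 2 = 0.1311… + 2 = 2.1311…
  H = 60 × 2.1311… = 127.868…° → H = 127.9°
= HSL(127.9°, 79.2%, 30.2%)


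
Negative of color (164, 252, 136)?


Invert: (255-R, 255-G, 255-B)
R: 255-164 = 91
G: 255-252 = 3
B: 255-136 = 119
= RGB(91, 3, 119)


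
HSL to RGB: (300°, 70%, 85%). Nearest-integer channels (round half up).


H=300°, S=0.70, L=0.85
C = (1-|2L-1|)×S = (1-|0.70|)×0.70 = 0.21
H' = H/60 = 300/60 ≈ 5.0000; X = C×(1-|H' mod 2 - 1|) = 0.21
m = L - C/2 = 0.85 - 0.105 = 0.745
Sector ⌊H'⌋ = 5 → (R',G',B') = (0.21, 0.0, 0.21)
RGB = ((R'+m)×255, (G'+m)×255, (B'+m)×255) = (243.525, 189.975, 243.525)
Round half up → RGB(244, 190, 244)


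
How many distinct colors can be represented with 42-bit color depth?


Colors = 2^bits = 2^42
= 4,398,046,511,104 colors


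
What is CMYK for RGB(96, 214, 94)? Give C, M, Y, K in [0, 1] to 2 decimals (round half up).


R'=96/255≈0.3765, G'=214/255≈0.8392, B'=94/255≈0.3686
K = 1 - max(R',G',B') = 1 - 214/255 = 41/255 = 0.16078… → 0.16
(1-R'-K)/(1-K) simplifies to (max-R)/max with max = 214:
C = (214-96)/214 = 118/214 = 0.55140… → 0.55
M = (214-214)/214 = 0/214 = 0 → 0.00
Y = (214-94)/214 = 120/214 = 0.56074… → 0.56
= CMYK(0.55, 0.00, 0.56, 0.16)


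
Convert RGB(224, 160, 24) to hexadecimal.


R = 224 → E0 (hex)
G = 160 → A0 (hex)
B = 24 → 18 (hex)
Hex = #E0A018


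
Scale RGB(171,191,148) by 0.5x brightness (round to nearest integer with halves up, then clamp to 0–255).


Multiply each channel by 0.5, round half up, clamp to [0, 255]
R: 171×0.5 = 85.5 → round → 86
G: 191×0.5 = 95.5 → round → 96
B: 148×0.5 = 74
= RGB(86, 96, 74)


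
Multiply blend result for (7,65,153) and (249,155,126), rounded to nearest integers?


Multiply: C = A×B/255, rounded to nearest integer
R: 7×249/255 = 1743/255 ≈ 6.835 → 7
G: 65×155/255 = 10075/255 ≈ 39.510 → 40
B: 153×126/255 = 19278/255 ≈ 75.600 → 76
= RGB(7, 40, 76)


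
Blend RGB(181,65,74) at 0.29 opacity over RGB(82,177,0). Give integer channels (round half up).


C = α×F + (1-α)×B, with 1-α = 0.71
R: 0.29×181 + 0.71×82 = 52.49 + 58.22 = 110.71 → 111
G: 0.29×65 + 0.71×177 = 18.85 + 125.67 = 144.52 → 145
B: 0.29×74 + 0.71×0 = 21.46 + 0.00 = 21.46 → 21
= RGB(111, 145, 21)


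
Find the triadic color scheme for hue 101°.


Triadic: equally spaced at 120° intervals
H1 = 101°
H2 = (101 + 120) mod 360 = 221°
H3 = (101 + 240) mod 360 = 341°
Triadic = 101°, 221°, 341°


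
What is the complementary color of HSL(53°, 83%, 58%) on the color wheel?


Complement = opposite side of color wheel = hue + 180°
H' = (53 + 180) mod 360 = 233°
S and L unchanged.
= HSL(233°, 83%, 58%)


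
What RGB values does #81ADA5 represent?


81 → 129 (R)
AD → 173 (G)
A5 → 165 (B)
= RGB(129, 173, 165)


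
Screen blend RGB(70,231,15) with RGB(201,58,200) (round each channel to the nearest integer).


Screen: C = 255 - (255-A)×(255-B)/255, rounded to nearest integer
R: 255 - (255-70)×(255-201)/255 = 255 - 9990/255 ≈ 255 - 39.176 = 215.824 → 216
G: 255 - (255-231)×(255-58)/255 = 255 - 4728/255 ≈ 255 - 18.541 = 236.459 → 236
B: 255 - (255-15)×(255-200)/255 = 255 - 13200/255 ≈ 255 - 51.765 = 203.235 → 203
= RGB(216, 236, 203)


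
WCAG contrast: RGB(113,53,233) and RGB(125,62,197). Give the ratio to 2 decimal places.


Linearize each sRGB channel c=v/255: c/12.92 if c ≤ 0.04045 else ((c+0.055)/1.055)^2.4
L = 0.2126×R_lin + 0.7152×G_lin + 0.0722×B_lin
Color 1 (113,53,233):
  R=113: 113/255≈0.4431 > 0.04045 → ((0.4431+0.055)/1.055)^2.4 ≈ 0.16513
  G=53: 53/255≈0.2078 > 0.04045 → ((0.2078+0.055)/1.055)^2.4 ≈ 0.03560
  B=233: 233/255≈0.9137 > 0.04045 → ((0.9137+0.055)/1.055)^2.4 ≈ 0.81485
  L1 = 0.2126×0.16513 + 0.7152×0.03560 + 0.0722×0.81485 ≈ 0.11940
Color 2 (125,62,197):
  R=125: 125/255≈0.4902 > 0.04045 → ((0.4902+0.055)/1.055)^2.4 ≈ 0.20508
  G=62: 62/255≈0.2431 > 0.04045 → ((0.2431+0.055)/1.055)^2.4 ≈ 0.04817
  B=197: 197/255≈0.7725 > 0.04045 → ((0.7725+0.055)/1.055)^2.4 ≈ 0.55834
  L2 = 0.2126×0.20508 + 0.7152×0.04817 + 0.0722×0.55834 ≈ 0.11836
Lighter = 0.11940, Darker = 0.11836
Ratio = (L_lighter + 0.05) / (L_darker + 0.05)
Ratio = (0.11940 + 0.05) / (0.11836 + 0.05) = 0.16940 / 0.16836 ≈ 1.0062
Ratio ≈ 1.01:1


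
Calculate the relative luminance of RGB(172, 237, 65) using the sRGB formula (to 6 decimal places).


Linearize each channel (sRGB transfer function): c = v/255; c_lin = c/12.92 if c ≤ 0.04045, else ((c+0.055)/1.055)^2.4
  R: 172/255 ≈ 0.674510 > 0.04045 → ((0.674510+0.055)/1.055)^2.4 ≈ 0.412543
  G: 237/255 ≈ 0.929412 > 0.04045 → ((0.929412+0.055)/1.055)^2.4 ≈ 0.846873
  B: 65/255 ≈ 0.254902 > 0.04045 → ((0.254902+0.055)/1.055)^2.4 ≈ 0.052861
R_lin = 0.412543, G_lin = 0.846873, B_lin = 0.052861
L = 0.2126×R + 0.7152×G + 0.0722×B
L = 0.2126×0.412543 + 0.7152×0.846873 + 0.0722×0.052861
L ≈ 0.697207


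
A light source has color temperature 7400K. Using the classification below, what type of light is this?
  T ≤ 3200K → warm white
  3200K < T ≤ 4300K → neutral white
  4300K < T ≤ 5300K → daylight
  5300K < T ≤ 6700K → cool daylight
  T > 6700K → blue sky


Temperature: 7400K
7400K > 6700K → blue sky
Classification: blue sky


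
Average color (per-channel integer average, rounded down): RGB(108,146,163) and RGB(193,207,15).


Midpoint: each channel = ⌊(C₁+C₂)/2⌋
R: ⌊(108+193)/2⌋ = 150
G: ⌊(146+207)/2⌋ = 176
B: ⌊(163+15)/2⌋ = 89
= RGB(150, 176, 89)


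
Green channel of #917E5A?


Color: #917E5A
R = 91 = 145
G = 7E = 126
B = 5A = 90
Green = 126


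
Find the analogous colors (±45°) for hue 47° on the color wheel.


Base hue: 47°
Left analog: (47 - 45) mod 360 = 2°
Right analog: (47 + 45) mod 360 = 92°
Analogous hues = 2° and 92°


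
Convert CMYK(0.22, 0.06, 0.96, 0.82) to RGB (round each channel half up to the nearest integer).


R = 255 × (1-C) × (1-K) = 255 × 0.78 × 0.18 = 35.802 → 36
G = 255 × (1-M) × (1-K) = 255 × 0.94 × 0.18 = 43.146 → 43
B = 255 × (1-Y) × (1-K) = 255 × 0.04 × 0.18 = 1.836 → 2
= RGB(36, 43, 2)


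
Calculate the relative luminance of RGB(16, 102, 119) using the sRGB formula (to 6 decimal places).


Linearize each channel (sRGB transfer function): c = v/255; c_lin = c/12.92 if c ≤ 0.04045, else ((c+0.055)/1.055)^2.4
  R: 16/255 ≈ 0.062745 > 0.04045 → ((0.062745+0.055)/1.055)^2.4 ≈ 0.005182
  G: 102/255 ≈ 0.400000 > 0.04045 → ((0.400000+0.055)/1.055)^2.4 ≈ 0.132868
  B: 119/255 ≈ 0.466667 > 0.04045 → ((0.466667+0.055)/1.055)^2.4 ≈ 0.184475
R_lin = 0.005182, G_lin = 0.132868, B_lin = 0.184475
L = 0.2126×R + 0.7152×G + 0.0722×B
L = 0.2126×0.005182 + 0.7152×0.132868 + 0.0722×0.184475
L ≈ 0.109448


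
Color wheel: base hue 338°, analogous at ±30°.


Base hue: 338°
Left analog: (338 - 30) mod 360 = 308°
Right analog: (338 + 30) mod 360 = 8°
Analogous hues = 308° and 8°


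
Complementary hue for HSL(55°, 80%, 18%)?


Complement = opposite side of color wheel = hue + 180°
H' = (55 + 180) mod 360 = 235°
S and L unchanged.
= HSL(235°, 80%, 18%)


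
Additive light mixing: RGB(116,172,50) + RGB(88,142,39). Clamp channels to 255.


Additive: each channel = min(255, C₁+C₂)
R: 116+88 = 204 → 204
G: 172+142 = 314 → 255
B: 50+39 = 89 → 89
= RGB(204, 255, 89)


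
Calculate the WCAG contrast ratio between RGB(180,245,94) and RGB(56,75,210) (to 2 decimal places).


Linearize each sRGB channel c=v/255: c/12.92 if c ≤ 0.04045 else ((c+0.055)/1.055)^2.4
L = 0.2126×R_lin + 0.7152×G_lin + 0.0722×B_lin
Color 1 (180,245,94):
  R=180: 180/255≈0.7059 > 0.04045 → ((0.7059+0.055)/1.055)^2.4 ≈ 0.45641
  G=245: 245/255≈0.9608 > 0.04045 → ((0.9608+0.055)/1.055)^2.4 ≈ 0.91310
  B=94: 94/255≈0.3686 > 0.04045 → ((0.3686+0.055)/1.055)^2.4 ≈ 0.11193
  L1 = 0.2126×0.45641 + 0.7152×0.91310 + 0.0722×0.11193 ≈ 0.75816
Color 2 (56,75,210):
  R=56: 56/255≈0.2196 > 0.04045 → ((0.2196+0.055)/1.055)^2.4 ≈ 0.03955
  G=75: 75/255≈0.2941 > 0.04045 → ((0.2941+0.055)/1.055)^2.4 ≈ 0.07036
  B=210: 210/255≈0.8235 > 0.04045 → ((0.8235+0.055)/1.055)^2.4 ≈ 0.64448
  L2 = 0.2126×0.03955 + 0.7152×0.07036 + 0.0722×0.64448 ≈ 0.10526
Lighter = 0.75816, Darker = 0.10526
Ratio = (L_lighter + 0.05) / (L_darker + 0.05)
Ratio = (0.75816 + 0.05) / (0.10526 + 0.05) = 0.80816 / 0.15526 ≈ 5.2052
Ratio ≈ 5.21:1


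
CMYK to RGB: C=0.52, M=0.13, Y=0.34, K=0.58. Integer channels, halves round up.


R = 255 × (1-C) × (1-K) = 255 × 0.48 × 0.42 = 51.408 → 51
G = 255 × (1-M) × (1-K) = 255 × 0.87 × 0.42 = 93.177 → 93
B = 255 × (1-Y) × (1-K) = 255 × 0.66 × 0.42 = 70.686 → 71
= RGB(51, 93, 71)


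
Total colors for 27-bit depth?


Colors = 2^bits = 2^27
= 134,217,728 colors


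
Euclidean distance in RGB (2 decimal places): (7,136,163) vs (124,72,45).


d = √[(R₁-R₂)² + (G₁-G₂)² + (B₁-B₂)²]
d = √[(7-124)² + (136-72)² + (163-45)²]
d = √[13689 + 4096 + 13924]
d = √31709
d ≈ 178.07


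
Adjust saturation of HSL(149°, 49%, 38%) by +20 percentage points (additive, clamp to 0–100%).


Original S = 49%
Adjustment = +20 percentage points
New S = 49 + (20) = 69
Clamp to [0, 100] → 69
= HSL(149°, 69%, 38%)


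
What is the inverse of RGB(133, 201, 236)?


Invert: (255-R, 255-G, 255-B)
R: 255-133 = 122
G: 255-201 = 54
B: 255-236 = 19
= RGB(122, 54, 19)


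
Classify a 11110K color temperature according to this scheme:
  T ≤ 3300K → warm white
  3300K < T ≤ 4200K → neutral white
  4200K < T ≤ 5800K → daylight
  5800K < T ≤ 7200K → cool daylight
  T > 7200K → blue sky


Temperature: 11110K
11110K > 7200K → blue sky
Classification: blue sky


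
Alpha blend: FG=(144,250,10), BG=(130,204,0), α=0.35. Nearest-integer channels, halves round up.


C = α×F + (1-α)×B, with 1-α = 0.65
R: 0.35×144 + 0.65×130 = 50.40 + 84.50 = 134.90 → 135
G: 0.35×250 + 0.65×204 = 87.50 + 132.60 = 220.10 → 220
B: 0.35×10 + 0.65×0 = 3.50 + 0.00 = 3.50 → 4
= RGB(135, 220, 4)


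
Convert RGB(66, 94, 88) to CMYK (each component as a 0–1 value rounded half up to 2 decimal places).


R'=66/255≈0.2588, G'=94/255≈0.3686, B'=88/255≈0.3451
K = 1 - max(R',G',B') = 1 - 94/255 = 161/255 = 0.63137… → 0.63
(1-R'-K)/(1-K) simplifies to (max-R)/max with max = 94:
C = (94-66)/94 = 28/94 = 0.29787… → 0.30
M = (94-94)/94 = 0/94 = 0 → 0.00
Y = (94-88)/94 = 6/94 = 0.06382… → 0.06
= CMYK(0.30, 0.00, 0.06, 0.63)


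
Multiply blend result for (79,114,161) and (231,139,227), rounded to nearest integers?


Multiply: C = A×B/255, rounded to nearest integer
R: 79×231/255 = 18249/255 ≈ 71.565 → 72
G: 114×139/255 = 15846/255 ≈ 62.141 → 62
B: 161×227/255 = 36547/255 ≈ 143.322 → 143
= RGB(72, 62, 143)


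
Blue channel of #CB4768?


Color: #CB4768
R = CB = 203
G = 47 = 71
B = 68 = 104
Blue = 104


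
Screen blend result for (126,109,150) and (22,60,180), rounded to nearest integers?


Screen: C = 255 - (255-A)×(255-B)/255, rounded to nearest integer
R: 255 - (255-126)×(255-22)/255 = 255 - 30057/255 ≈ 255 - 117.871 = 137.129 → 137
G: 255 - (255-109)×(255-60)/255 = 255 - 28470/255 ≈ 255 - 111.647 = 143.353 → 143
B: 255 - (255-150)×(255-180)/255 = 255 - 7875/255 ≈ 255 - 30.882 = 224.118 → 224
= RGB(137, 143, 224)


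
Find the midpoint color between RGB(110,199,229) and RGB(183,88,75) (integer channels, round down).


Midpoint: each channel = ⌊(C₁+C₂)/2⌋
R: ⌊(110+183)/2⌋ = 146
G: ⌊(199+88)/2⌋ = 143
B: ⌊(229+75)/2⌋ = 152
= RGB(146, 143, 152)


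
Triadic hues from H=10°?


Triadic: equally spaced at 120° intervals
H1 = 10°
H2 = (10 + 120) mod 360 = 130°
H3 = (10 + 240) mod 360 = 250°
Triadic = 10°, 130°, 250°


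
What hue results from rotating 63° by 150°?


New hue = (H + rotation) mod 360
New hue = (63 + 150) mod 360
= 213 mod 360
= 213°


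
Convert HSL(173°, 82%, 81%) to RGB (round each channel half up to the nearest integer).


H=173°, S=0.82, L=0.81
C = (1-|2L-1|)×S = (1-|0.62|)×0.82 = 0.3116
H' = H/60 = 173/60 ≈ 2.8833; X = C×(1-|H' mod 2 - 1|) ≈ 0.2752
m = L - C/2 = 0.81 - 0.1558 = 0.6542
Sector ⌊H'⌋ = 2 → (R',G',B') = (0.0, 0.3116, ≈0.2752)
RGB = ((R'+m)×255, (G'+m)×255, (B'+m)×255) = (166.821, 246.279, 237.0089)
Round half up → RGB(167, 246, 237)


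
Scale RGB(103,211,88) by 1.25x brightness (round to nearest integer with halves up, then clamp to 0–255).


Multiply each channel by 1.25, round half up, clamp to [0, 255]
R: 103×1.25 = 128.75 → round → 129
G: 211×1.25 = 263.75 → round → 264 → clamp → 255
B: 88×1.25 = 110
= RGB(129, 255, 110)


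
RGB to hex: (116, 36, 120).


R = 116 → 74 (hex)
G = 36 → 24 (hex)
B = 120 → 78 (hex)
Hex = #742478


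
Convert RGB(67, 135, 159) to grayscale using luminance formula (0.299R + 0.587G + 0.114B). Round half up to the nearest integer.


Gray = 0.299×R + 0.587×G + 0.114×B
Gray = 0.299×67 + 0.587×135 + 0.114×159
Gray = 20.033 + 79.245 + 18.126
Gray = 117.404 → round half up → 117
Gray = 117


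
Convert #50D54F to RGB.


50 → 80 (R)
D5 → 213 (G)
4F → 79 (B)
= RGB(80, 213, 79)


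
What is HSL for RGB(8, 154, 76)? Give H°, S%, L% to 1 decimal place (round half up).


Normalize: R'=8/255≈0.0314, G'=154/255≈0.6039, B'=76/255≈0.2980
Max=154/255, Min=8/255, Δ=Max-Min=146/255
L = (Max+Min)/2 = (154+8)/510 = 162/510 = 0.31764… → L = 31.8%
L ≤ 0.5 → S = Δ/(Max+Min) = 146/(154+8) = 146/162 = 0.90123… → S = 90.1%
(the 1/255 factors cancel in S and H, so raw channel differences can be used)
Max is G' → H = 60 × ((B-R)/Δ + 2) = 60 × ((76-8)/146 + 2)
  68/146 + 2 = 0.4657… + 2 = 2.4657…
  H = 60 × 2.4657… = 147.945…° → H = 147.9°
= HSL(147.9°, 90.1%, 31.8%)


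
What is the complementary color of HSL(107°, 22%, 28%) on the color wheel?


Complement = opposite side of color wheel = hue + 180°
H' = (107 + 180) mod 360 = 287°
S and L unchanged.
= HSL(287°, 22%, 28%)


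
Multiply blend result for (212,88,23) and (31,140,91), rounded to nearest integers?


Multiply: C = A×B/255, rounded to nearest integer
R: 212×31/255 = 6572/255 ≈ 25.773 → 26
G: 88×140/255 = 12320/255 ≈ 48.314 → 48
B: 23×91/255 = 2093/255 ≈ 8.208 → 8
= RGB(26, 48, 8)


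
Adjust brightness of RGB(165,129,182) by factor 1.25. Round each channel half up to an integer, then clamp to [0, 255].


Multiply each channel by 1.25, round half up, clamp to [0, 255]
R: 165×1.25 = 206.25 → round → 206
G: 129×1.25 = 161.25 → round → 161
B: 182×1.25 = 227.5 → round → 228
= RGB(206, 161, 228)


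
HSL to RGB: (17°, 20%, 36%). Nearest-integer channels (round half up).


H=17°, S=0.20, L=0.36
C = (1-|2L-1|)×S = (1-|-0.28|)×0.20 = 0.144
H' = H/60 = 17/60 ≈ 0.2833; X = C×(1-|H' mod 2 - 1|) = 0.0408
m = L - C/2 = 0.36 - 0.072 = 0.288
Sector ⌊H'⌋ = 0 → (R',G',B') = (0.144, 0.0408, 0.0)
RGB = ((R'+m)×255, (G'+m)×255, (B'+m)×255) = (110.16, 83.844, 73.44)
Round half up → RGB(110, 84, 73)


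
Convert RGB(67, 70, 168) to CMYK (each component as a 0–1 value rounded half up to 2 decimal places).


R'=67/255≈0.2627, G'=70/255≈0.2745, B'=168/255≈0.6588
K = 1 - max(R',G',B') = 1 - 168/255 = 87/255 = 0.34117… → 0.34
(1-R'-K)/(1-K) simplifies to (max-R)/max with max = 168:
C = (168-67)/168 = 101/168 = 0.60119… → 0.60
M = (168-70)/168 = 98/168 = 0.58333… → 0.58
Y = (168-168)/168 = 0/168 = 0 → 0.00
= CMYK(0.60, 0.58, 0.00, 0.34)


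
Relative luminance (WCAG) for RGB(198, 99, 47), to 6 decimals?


Linearize each channel (sRGB transfer function): c = v/255; c_lin = c/12.92 if c ≤ 0.04045, else ((c+0.055)/1.055)^2.4
  R: 198/255 ≈ 0.776471 > 0.04045 → ((0.776471+0.055)/1.055)^2.4 ≈ 0.564712
  G: 99/255 ≈ 0.388235 > 0.04045 → ((0.388235+0.055)/1.055)^2.4 ≈ 0.124772
  B: 47/255 ≈ 0.184314 > 0.04045 → ((0.184314+0.055)/1.055)^2.4 ≈ 0.028426
R_lin = 0.564712, G_lin = 0.124772, B_lin = 0.028426
L = 0.2126×R + 0.7152×G + 0.0722×B
L = 0.2126×0.564712 + 0.7152×0.124772 + 0.0722×0.028426
L ≈ 0.211347


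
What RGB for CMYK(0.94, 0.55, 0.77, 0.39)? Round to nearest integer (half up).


R = 255 × (1-C) × (1-K) = 255 × 0.06 × 0.61 = 9.333 → 9
G = 255 × (1-M) × (1-K) = 255 × 0.45 × 0.61 = 69.9975 → 70
B = 255 × (1-Y) × (1-K) = 255 × 0.23 × 0.61 = 35.7765 → 36
= RGB(9, 70, 36)


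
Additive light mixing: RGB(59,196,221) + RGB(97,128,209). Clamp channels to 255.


Additive: each channel = min(255, C₁+C₂)
R: 59+97 = 156 → 156
G: 196+128 = 324 → 255
B: 221+209 = 430 → 255
= RGB(156, 255, 255)


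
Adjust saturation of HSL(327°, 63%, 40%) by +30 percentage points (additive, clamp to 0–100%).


Original S = 63%
Adjustment = +30 percentage points
New S = 63 + (30) = 93
Clamp to [0, 100] → 93
= HSL(327°, 93%, 40%)


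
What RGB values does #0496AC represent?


04 → 4 (R)
96 → 150 (G)
AC → 172 (B)
= RGB(4, 150, 172)


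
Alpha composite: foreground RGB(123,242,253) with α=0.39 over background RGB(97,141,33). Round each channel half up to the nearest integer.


C = α×F + (1-α)×B, with 1-α = 0.61
R: 0.39×123 + 0.61×97 = 47.97 + 59.17 = 107.14 → 107
G: 0.39×242 + 0.61×141 = 94.38 + 86.01 = 180.39 → 180
B: 0.39×253 + 0.61×33 = 98.67 + 20.13 = 118.80 → 119
= RGB(107, 180, 119)


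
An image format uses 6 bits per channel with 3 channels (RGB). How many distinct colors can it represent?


Total bits = 6 bits/channel × 3 channels = 18 bits
Distinct colors = 2^18
= 262,144 colors


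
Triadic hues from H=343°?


Triadic: equally spaced at 120° intervals
H1 = 343°
H2 = (343 + 120) mod 360 = 103°
H3 = (343 + 240) mod 360 = 223°
Triadic = 343°, 103°, 223°


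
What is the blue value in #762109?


Color: #762109
R = 76 = 118
G = 21 = 33
B = 09 = 9
Blue = 9


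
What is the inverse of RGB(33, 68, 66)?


Invert: (255-R, 255-G, 255-B)
R: 255-33 = 222
G: 255-68 = 187
B: 255-66 = 189
= RGB(222, 187, 189)


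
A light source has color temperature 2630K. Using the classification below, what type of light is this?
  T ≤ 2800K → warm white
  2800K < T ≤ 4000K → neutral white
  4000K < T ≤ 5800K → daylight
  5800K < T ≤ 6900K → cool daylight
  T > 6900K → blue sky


Temperature: 2630K
2630K ≤ 2800K → warm white
Classification: warm white


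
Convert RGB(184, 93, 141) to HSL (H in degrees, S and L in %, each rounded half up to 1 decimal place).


Normalize: R'=184/255≈0.7216, G'=93/255≈0.3647, B'=141/255≈0.5529
Max=184/255, Min=93/255, Δ=Max-Min=91/255
L = (Max+Min)/2 = (184+93)/510 = 277/510 = 0.54313… → L = 54.3%
L > 0.5 → S = Δ/(2-Max-Min) = 91/(510-184-93) = 91/233 = 0.39055… → S = 39.1%
(the 1/255 factors cancel in S and H, so raw channel differences can be used)
Max is R' → H = 60 × (((G-B)/Δ) mod 6) = 60 × (((93-141)/91) mod 6)
  (-48)/91 = -0.5274…; negative, so add 6 → 5.4725…
  H = 60 × 5.4725… = 328.351…° → H = 328.4°
= HSL(328.4°, 39.1%, 54.3%)


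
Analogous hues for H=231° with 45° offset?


Base hue: 231°
Left analog: (231 - 45) mod 360 = 186°
Right analog: (231 + 45) mod 360 = 276°
Analogous hues = 186° and 276°


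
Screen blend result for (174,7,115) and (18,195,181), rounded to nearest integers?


Screen: C = 255 - (255-A)×(255-B)/255, rounded to nearest integer
R: 255 - (255-174)×(255-18)/255 = 255 - 19197/255 ≈ 255 - 75.282 = 179.718 → 180
G: 255 - (255-7)×(255-195)/255 = 255 - 14880/255 ≈ 255 - 58.353 = 196.647 → 197
B: 255 - (255-115)×(255-181)/255 = 255 - 10360/255 ≈ 255 - 40.627 = 214.373 → 214
= RGB(180, 197, 214)


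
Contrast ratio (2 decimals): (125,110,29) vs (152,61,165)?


Linearize each sRGB channel c=v/255: c/12.92 if c ≤ 0.04045 else ((c+0.055)/1.055)^2.4
L = 0.2126×R_lin + 0.7152×G_lin + 0.0722×B_lin
Color 1 (125,110,29):
  R=125: 125/255≈0.4902 > 0.04045 → ((0.4902+0.055)/1.055)^2.4 ≈ 0.20508
  G=110: 110/255≈0.4314 > 0.04045 → ((0.4314+0.055)/1.055)^2.4 ≈ 0.15593
  B=29: 29/255≈0.1137 > 0.04045 → ((0.1137+0.055)/1.055)^2.4 ≈ 0.01229
  L1 = 0.2126×0.20508 + 0.7152×0.15593 + 0.0722×0.01229 ≈ 0.15601
Color 2 (152,61,165):
  R=152: 152/255≈0.5961 > 0.04045 → ((0.5961+0.055)/1.055)^2.4 ≈ 0.31399
  G=61: 61/255≈0.2392 > 0.04045 → ((0.2392+0.055)/1.055)^2.4 ≈ 0.04667
  B=165: 165/255≈0.6471 > 0.04045 → ((0.6471+0.055)/1.055)^2.4 ≈ 0.37626
  L2 = 0.2126×0.31399 + 0.7152×0.04667 + 0.0722×0.37626 ≈ 0.12729
Lighter = 0.15601, Darker = 0.12729
Ratio = (L_lighter + 0.05) / (L_darker + 0.05)
Ratio = (0.15601 + 0.05) / (0.12729 + 0.05) = 0.20601 / 0.17729 ≈ 1.1619
Ratio ≈ 1.16:1


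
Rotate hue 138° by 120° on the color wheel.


New hue = (H + rotation) mod 360
New hue = (138 + 120) mod 360
= 258 mod 360
= 258°


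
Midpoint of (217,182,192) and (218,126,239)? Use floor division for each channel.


Midpoint: each channel = ⌊(C₁+C₂)/2⌋
R: ⌊(217+218)/2⌋ = 217
G: ⌊(182+126)/2⌋ = 154
B: ⌊(192+239)/2⌋ = 215
= RGB(217, 154, 215)


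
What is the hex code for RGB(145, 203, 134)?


R = 145 → 91 (hex)
G = 203 → CB (hex)
B = 134 → 86 (hex)
Hex = #91CB86


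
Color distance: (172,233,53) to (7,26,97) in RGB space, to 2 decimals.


d = √[(R₁-R₂)² + (G₁-G₂)² + (B₁-B₂)²]
d = √[(172-7)² + (233-26)² + (53-97)²]
d = √[27225 + 42849 + 1936]
d = √72010
d ≈ 268.35


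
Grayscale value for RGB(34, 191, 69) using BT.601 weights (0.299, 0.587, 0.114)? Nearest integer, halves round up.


Gray = 0.299×R + 0.587×G + 0.114×B
Gray = 0.299×34 + 0.587×191 + 0.114×69
Gray = 10.166 + 112.117 + 7.866
Gray = 130.149 → round half up → 130
Gray = 130


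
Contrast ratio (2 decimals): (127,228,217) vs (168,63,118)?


Linearize each sRGB channel c=v/255: c/12.92 if c ≤ 0.04045 else ((c+0.055)/1.055)^2.4
L = 0.2126×R_lin + 0.7152×G_lin + 0.0722×B_lin
Color 1 (127,228,217):
  R=127: 127/255≈0.4980 > 0.04045 → ((0.4980+0.055)/1.055)^2.4 ≈ 0.21223
  G=228: 228/255≈0.8941 > 0.04045 → ((0.8941+0.055)/1.055)^2.4 ≈ 0.77582
  B=217: 217/255≈0.8510 > 0.04045 → ((0.8510+0.055)/1.055)^2.4 ≈ 0.69387
  L1 = 0.2126×0.21223 + 0.7152×0.77582 + 0.0722×0.69387 ≈ 0.65009
Color 2 (168,63,118):
  R=168: 168/255≈0.6588 > 0.04045 → ((0.6588+0.055)/1.055)^2.4 ≈ 0.39157
  G=63: 63/255≈0.2471 > 0.04045 → ((0.2471+0.055)/1.055)^2.4 ≈ 0.04971
  B=118: 118/255≈0.4627 > 0.04045 → ((0.4627+0.055)/1.055)^2.4 ≈ 0.18116
  L2 = 0.2126×0.39157 + 0.7152×0.04971 + 0.0722×0.18116 ≈ 0.13188
Lighter = 0.65009, Darker = 0.13188
Ratio = (L_lighter + 0.05) / (L_darker + 0.05)
Ratio = (0.65009 + 0.05) / (0.13188 + 0.05) = 0.70009 / 0.18188 ≈ 3.8492
Ratio ≈ 3.85:1


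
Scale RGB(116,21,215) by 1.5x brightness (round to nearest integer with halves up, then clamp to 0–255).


Multiply each channel by 1.5, round half up, clamp to [0, 255]
R: 116×1.5 = 174
G: 21×1.5 = 31.5 → round → 32
B: 215×1.5 = 322.5 → round → 323 → clamp → 255
= RGB(174, 32, 255)


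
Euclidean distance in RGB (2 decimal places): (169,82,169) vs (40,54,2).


d = √[(R₁-R₂)² + (G₁-G₂)² + (B₁-B₂)²]
d = √[(169-40)² + (82-54)² + (169-2)²]
d = √[16641 + 784 + 27889]
d = √45314
d ≈ 212.87


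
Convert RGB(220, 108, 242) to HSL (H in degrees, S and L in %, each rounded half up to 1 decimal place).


Normalize: R'=220/255≈0.8627, G'=108/255≈0.4235, B'=242/255≈0.9490
Max=242/255, Min=108/255, Δ=Max-Min=134/255
L = (Max+Min)/2 = (242+108)/510 = 350/510 = 0.68627… → L = 68.6%
L > 0.5 → S = Δ/(2-Max-Min) = 134/(510-242-108) = 134/160 = 0.8375 → S = 83.8%
(the 1/255 factors cancel in S and H, so raw channel differences can be used)
Max is B' → H = 60 × ((R-G)/Δ + 4) = 60 × ((220-108)/134 + 4)
  112/134 + 4 = 0.8358… + 4 = 4.8358…
  H = 60 × 4.8358… = 290.149…° → H = 290.1°
= HSL(290.1°, 83.8%, 68.6%)


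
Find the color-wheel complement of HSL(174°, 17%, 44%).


Complement = opposite side of color wheel = hue + 180°
H' = (174 + 180) mod 360 = 354°
S and L unchanged.
= HSL(354°, 17%, 44%)


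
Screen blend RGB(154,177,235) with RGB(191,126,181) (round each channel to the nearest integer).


Screen: C = 255 - (255-A)×(255-B)/255, rounded to nearest integer
R: 255 - (255-154)×(255-191)/255 = 255 - 6464/255 ≈ 255 - 25.349 = 229.651 → 230
G: 255 - (255-177)×(255-126)/255 = 255 - 10062/255 ≈ 255 - 39.459 = 215.541 → 216
B: 255 - (255-235)×(255-181)/255 = 255 - 1480/255 ≈ 255 - 5.804 = 249.196 → 249
= RGB(230, 216, 249)


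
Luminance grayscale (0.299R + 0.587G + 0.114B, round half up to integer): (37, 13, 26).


Gray = 0.299×R + 0.587×G + 0.114×B
Gray = 0.299×37 + 0.587×13 + 0.114×26
Gray = 11.063 + 7.631 + 2.964
Gray = 21.658 → round half up → 22
Gray = 22


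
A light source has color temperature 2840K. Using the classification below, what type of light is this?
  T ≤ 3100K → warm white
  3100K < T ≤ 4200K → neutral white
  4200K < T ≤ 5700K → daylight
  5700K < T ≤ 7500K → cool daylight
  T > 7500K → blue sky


Temperature: 2840K
2840K ≤ 3100K → warm white
Classification: warm white


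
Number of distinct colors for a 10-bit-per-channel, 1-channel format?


Total bits = 10 bits/channel × 1 channels = 10 bits
Distinct colors = 2^10
= 1,024 colors


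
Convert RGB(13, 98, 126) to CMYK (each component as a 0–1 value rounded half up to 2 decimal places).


R'=13/255≈0.0510, G'=98/255≈0.3843, B'=126/255≈0.4941
K = 1 - max(R',G',B') = 1 - 126/255 = 129/255 = 0.50588… → 0.51
(1-R'-K)/(1-K) simplifies to (max-R)/max with max = 126:
C = (126-13)/126 = 113/126 = 0.89682… → 0.90
M = (126-98)/126 = 28/126 = 0.22222… → 0.22
Y = (126-126)/126 = 0/126 = 0 → 0.00
= CMYK(0.90, 0.22, 0.00, 0.51)


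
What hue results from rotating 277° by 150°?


New hue = (H + rotation) mod 360
New hue = (277 + 150) mod 360
= 427 mod 360
= 67°


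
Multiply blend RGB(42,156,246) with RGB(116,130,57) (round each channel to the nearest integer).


Multiply: C = A×B/255, rounded to nearest integer
R: 42×116/255 = 4872/255 ≈ 19.106 → 19
G: 156×130/255 = 20280/255 ≈ 79.529 → 80
B: 246×57/255 = 14022/255 ≈ 54.988 → 55
= RGB(19, 80, 55)


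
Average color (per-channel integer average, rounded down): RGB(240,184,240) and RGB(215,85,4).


Midpoint: each channel = ⌊(C₁+C₂)/2⌋
R: ⌊(240+215)/2⌋ = 227
G: ⌊(184+85)/2⌋ = 134
B: ⌊(240+4)/2⌋ = 122
= RGB(227, 134, 122)


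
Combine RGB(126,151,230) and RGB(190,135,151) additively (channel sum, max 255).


Additive: each channel = min(255, C₁+C₂)
R: 126+190 = 316 → 255
G: 151+135 = 286 → 255
B: 230+151 = 381 → 255
= RGB(255, 255, 255)


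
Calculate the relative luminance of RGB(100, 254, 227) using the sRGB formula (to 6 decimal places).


Linearize each channel (sRGB transfer function): c = v/255; c_lin = c/12.92 if c ≤ 0.04045, else ((c+0.055)/1.055)^2.4
  R: 100/255 ≈ 0.392157 > 0.04045 → ((0.392157+0.055)/1.055)^2.4 ≈ 0.127438
  G: 254/255 ≈ 0.996078 > 0.04045 → ((0.996078+0.055)/1.055)^2.4 ≈ 0.991102
  B: 227/255 ≈ 0.890196 > 0.04045 → ((0.890196+0.055)/1.055)^2.4 ≈ 0.768151
R_lin = 0.127438, G_lin = 0.991102, B_lin = 0.768151
L = 0.2126×R + 0.7152×G + 0.0722×B
L = 0.2126×0.127438 + 0.7152×0.991102 + 0.0722×0.768151
L ≈ 0.791390


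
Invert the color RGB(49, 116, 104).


Invert: (255-R, 255-G, 255-B)
R: 255-49 = 206
G: 255-116 = 139
B: 255-104 = 151
= RGB(206, 139, 151)


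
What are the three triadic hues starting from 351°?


Triadic: equally spaced at 120° intervals
H1 = 351°
H2 = (351 + 120) mod 360 = 111°
H3 = (351 + 240) mod 360 = 231°
Triadic = 351°, 111°, 231°


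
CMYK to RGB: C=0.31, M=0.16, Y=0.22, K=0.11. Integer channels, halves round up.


R = 255 × (1-C) × (1-K) = 255 × 0.69 × 0.89 = 156.5955 → 157
G = 255 × (1-M) × (1-K) = 255 × 0.84 × 0.89 = 190.638 → 191
B = 255 × (1-Y) × (1-K) = 255 × 0.78 × 0.89 = 177.021 → 177
= RGB(157, 191, 177)


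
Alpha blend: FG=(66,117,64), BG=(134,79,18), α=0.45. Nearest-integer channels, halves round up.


C = α×F + (1-α)×B, with 1-α = 0.55
R: 0.45×66 + 0.55×134 = 29.70 + 73.70 = 103.40 → 103
G: 0.45×117 + 0.55×79 = 52.65 + 43.45 = 96.10 → 96
B: 0.45×64 + 0.55×18 = 28.80 + 9.90 = 38.70 → 39
= RGB(103, 96, 39)


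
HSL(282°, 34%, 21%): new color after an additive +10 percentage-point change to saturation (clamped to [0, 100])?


Original S = 34%
Adjustment = +10 percentage points
New S = 34 + (10) = 44
Clamp to [0, 100] → 44
= HSL(282°, 44%, 21%)


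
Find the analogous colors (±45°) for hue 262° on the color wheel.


Base hue: 262°
Left analog: (262 - 45) mod 360 = 217°
Right analog: (262 + 45) mod 360 = 307°
Analogous hues = 217° and 307°


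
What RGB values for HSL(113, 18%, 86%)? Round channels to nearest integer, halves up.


H=113°, S=0.18, L=0.86
C = (1-|2L-1|)×S = (1-|0.72|)×0.18 = 0.0504
H' = H/60 = 113/60 ≈ 1.8833; X = C×(1-|H' mod 2 - 1|) = 0.00588
m = L - C/2 = 0.86 - 0.0252 = 0.8348
Sector ⌊H'⌋ = 1 → (R',G',B') = (0.00588, 0.0504, 0.0)
RGB = ((R'+m)×255, (G'+m)×255, (B'+m)×255) = (214.3734, 225.726, 212.874)
Round half up → RGB(214, 226, 213)


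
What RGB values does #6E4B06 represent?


6E → 110 (R)
4B → 75 (G)
06 → 6 (B)
= RGB(110, 75, 6)


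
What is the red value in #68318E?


Color: #68318E
R = 68 = 104
G = 31 = 49
B = 8E = 142
Red = 104


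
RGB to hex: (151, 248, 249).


R = 151 → 97 (hex)
G = 248 → F8 (hex)
B = 249 → F9 (hex)
Hex = #97F8F9


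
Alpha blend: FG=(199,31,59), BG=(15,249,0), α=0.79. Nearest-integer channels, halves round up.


C = α×F + (1-α)×B, with 1-α = 0.21
R: 0.79×199 + 0.21×15 = 157.21 + 3.15 = 160.36 → 160
G: 0.79×31 + 0.21×249 = 24.49 + 52.29 = 76.78 → 77
B: 0.79×59 + 0.21×0 = 46.61 + 0.00 = 46.61 → 47
= RGB(160, 77, 47)


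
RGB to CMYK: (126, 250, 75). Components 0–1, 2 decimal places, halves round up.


R'=126/255≈0.4941, G'=250/255≈0.9804, B'=75/255≈0.2941
K = 1 - max(R',G',B') = 1 - 250/255 = 5/255 = 0.01960… → 0.02
(1-R'-K)/(1-K) simplifies to (max-R)/max with max = 250:
C = (250-126)/250 = 124/250 = 0.496 → 0.50
M = (250-250)/250 = 0/250 = 0 → 0.00
Y = (250-75)/250 = 175/250 = 0.7 → 0.70
= CMYK(0.50, 0.00, 0.70, 0.02)


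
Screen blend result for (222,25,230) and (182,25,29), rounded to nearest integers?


Screen: C = 255 - (255-A)×(255-B)/255, rounded to nearest integer
R: 255 - (255-222)×(255-182)/255 = 255 - 2409/255 ≈ 255 - 9.447 = 245.553 → 246
G: 255 - (255-25)×(255-25)/255 = 255 - 52900/255 ≈ 255 - 207.451 = 47.549 → 48
B: 255 - (255-230)×(255-29)/255 = 255 - 5650/255 ≈ 255 - 22.157 = 232.843 → 233
= RGB(246, 48, 233)


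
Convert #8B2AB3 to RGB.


8B → 139 (R)
2A → 42 (G)
B3 → 179 (B)
= RGB(139, 42, 179)


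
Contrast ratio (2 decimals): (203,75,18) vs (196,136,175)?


Linearize each sRGB channel c=v/255: c/12.92 if c ≤ 0.04045 else ((c+0.055)/1.055)^2.4
L = 0.2126×R_lin + 0.7152×G_lin + 0.0722×B_lin
Color 1 (203,75,18):
  R=203: 203/255≈0.7961 > 0.04045 → ((0.7961+0.055)/1.055)^2.4 ≈ 0.59720
  G=75: 75/255≈0.2941 > 0.04045 → ((0.2941+0.055)/1.055)^2.4 ≈ 0.07036
  B=18: 18/255≈0.0706 > 0.04045 → ((0.0706+0.055)/1.055)^2.4 ≈ 0.00605
  L1 = 0.2126×0.59720 + 0.7152×0.07036 + 0.0722×0.00605 ≈ 0.17772
Color 2 (196,136,175):
  R=196: 196/255≈0.7686 > 0.04045 → ((0.7686+0.055)/1.055)^2.4 ≈ 0.55201
  G=136: 136/255≈0.5333 > 0.04045 → ((0.5333+0.055)/1.055)^2.4 ≈ 0.24620
  B=175: 175/255≈0.6863 > 0.04045 → ((0.6863+0.055)/1.055)^2.4 ≈ 0.42869
  L2 = 0.2126×0.55201 + 0.7152×0.24620 + 0.0722×0.42869 ≈ 0.32439
Lighter = 0.32439, Darker = 0.17772
Ratio = (L_lighter + 0.05) / (L_darker + 0.05)
Ratio = (0.32439 + 0.05) / (0.17772 + 0.05) = 0.37439 / 0.22772 ≈ 1.6441
Ratio ≈ 1.64:1


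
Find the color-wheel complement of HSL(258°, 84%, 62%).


Complement = opposite side of color wheel = hue + 180°
H' = (258 + 180) mod 360 = 78°
S and L unchanged.
= HSL(78°, 84%, 62%)


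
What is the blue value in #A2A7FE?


Color: #A2A7FE
R = A2 = 162
G = A7 = 167
B = FE = 254
Blue = 254


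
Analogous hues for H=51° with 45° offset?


Base hue: 51°
Left analog: (51 - 45) mod 360 = 6°
Right analog: (51 + 45) mod 360 = 96°
Analogous hues = 6° and 96°


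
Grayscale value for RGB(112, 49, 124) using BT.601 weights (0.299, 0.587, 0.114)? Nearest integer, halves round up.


Gray = 0.299×R + 0.587×G + 0.114×B
Gray = 0.299×112 + 0.587×49 + 0.114×124
Gray = 33.488 + 28.763 + 14.136
Gray = 76.387 → round half up → 76
Gray = 76


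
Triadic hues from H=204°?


Triadic: equally spaced at 120° intervals
H1 = 204°
H2 = (204 + 120) mod 360 = 324°
H3 = (204 + 240) mod 360 = 84°
Triadic = 204°, 324°, 84°


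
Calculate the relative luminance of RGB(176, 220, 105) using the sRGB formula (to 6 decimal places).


Linearize each channel (sRGB transfer function): c = v/255; c_lin = c/12.92 if c ≤ 0.04045, else ((c+0.055)/1.055)^2.4
  R: 176/255 ≈ 0.690196 > 0.04045 → ((0.690196+0.055)/1.055)^2.4 ≈ 0.434154
  G: 220/255 ≈ 0.862745 > 0.04045 → ((0.862745+0.055)/1.055)^2.4 ≈ 0.715694
  B: 105/255 ≈ 0.411765 > 0.04045 → ((0.411765+0.055)/1.055)^2.4 ≈ 0.141263
R_lin = 0.434154, G_lin = 0.715694, B_lin = 0.141263
L = 0.2126×R + 0.7152×G + 0.0722×B
L = 0.2126×0.434154 + 0.7152×0.715694 + 0.0722×0.141263
L ≈ 0.614364
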